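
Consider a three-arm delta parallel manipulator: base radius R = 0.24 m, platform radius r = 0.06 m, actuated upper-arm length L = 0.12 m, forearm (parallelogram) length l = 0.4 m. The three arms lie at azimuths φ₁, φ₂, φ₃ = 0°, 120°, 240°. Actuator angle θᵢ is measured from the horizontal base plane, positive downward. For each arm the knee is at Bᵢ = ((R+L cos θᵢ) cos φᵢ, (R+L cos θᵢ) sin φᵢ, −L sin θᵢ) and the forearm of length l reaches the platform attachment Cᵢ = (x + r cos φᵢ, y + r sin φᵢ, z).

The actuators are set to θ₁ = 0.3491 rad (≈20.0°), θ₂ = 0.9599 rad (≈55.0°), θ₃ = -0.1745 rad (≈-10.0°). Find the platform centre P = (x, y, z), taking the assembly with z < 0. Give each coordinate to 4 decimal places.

(0.0112, -0.0968, -0.3082)

arm 1 at φ=0.0°: e+L cos θ1 = 0.2928;  centre 1 = (0.2928, 0.0000, -0.0410)
arm 2 at φ=120.0°: e+L cos θ2 = 0.2488;  centre 2 = (-0.1244, 0.2155, -0.0983)
φ3=240.0°: virtual centre (-0.1491, -0.2582, 0.0208), radius l
|centre ₂|²−|centre ₁|² = -0.0158;  |centre ₃|²−|centre ₁|² = 0.0019
[-0.8344 0.4310 -0.1145]·P = -0.0158;  [-0.8837 -0.5165 0.1238]·P = 0.0019
Cramer: x(z) = 0.0090-0.0071z;  y(z) = -0.0192+0.2518z
quadratic in z: (1.0635)z²+(0.0765)z+(-0.0774)=0, √Δ=0.5790 → z ∈ {-0.3082, 0.2363}; z = -0.3082 (taking z<0)
x = 0.0112, y = -0.0968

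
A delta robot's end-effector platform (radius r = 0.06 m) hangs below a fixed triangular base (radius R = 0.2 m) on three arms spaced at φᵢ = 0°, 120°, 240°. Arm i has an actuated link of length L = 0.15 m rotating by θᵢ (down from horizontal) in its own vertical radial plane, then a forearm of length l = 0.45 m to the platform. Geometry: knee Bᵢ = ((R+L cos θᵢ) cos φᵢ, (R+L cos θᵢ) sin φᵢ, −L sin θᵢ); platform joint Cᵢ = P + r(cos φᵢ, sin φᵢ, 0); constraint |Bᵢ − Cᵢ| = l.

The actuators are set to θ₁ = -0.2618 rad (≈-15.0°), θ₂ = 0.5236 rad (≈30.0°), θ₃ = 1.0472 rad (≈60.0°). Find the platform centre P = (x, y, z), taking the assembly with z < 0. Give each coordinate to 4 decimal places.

(0.1529, 0.0785, -0.3841)

φ1=0.0°: virtual centre (0.2849, 0.0000, 0.0388), radius l
centre 2 = (0.2699·cos120.0°, 0.2699·sin120.0°, -0.0750) = (-0.1350, 0.2337, -0.0750)
φ3=240.0°: virtual centre (-0.1075, -0.1862, -0.1299), radius l
|centre ₂|²−|centre ₁|² = -0.0042;  |centre ₃|²−|centre ₁|² = -0.0196
plane₁₂: -0.8397x+0.4675y+-0.2276z = -0.0042
det = 0.6796;  x = 0.0158+-0.3569z,  y = 0.0193+-0.1541z
into |P−centre ₁|² = l²: 1.1511z² + 0.1085z + -0.1282 = 0;  Δ = 0.6020;  z = -0.3841 or 0.2899 → z<0 root = -0.3841
x = 0.1529, y = 0.0785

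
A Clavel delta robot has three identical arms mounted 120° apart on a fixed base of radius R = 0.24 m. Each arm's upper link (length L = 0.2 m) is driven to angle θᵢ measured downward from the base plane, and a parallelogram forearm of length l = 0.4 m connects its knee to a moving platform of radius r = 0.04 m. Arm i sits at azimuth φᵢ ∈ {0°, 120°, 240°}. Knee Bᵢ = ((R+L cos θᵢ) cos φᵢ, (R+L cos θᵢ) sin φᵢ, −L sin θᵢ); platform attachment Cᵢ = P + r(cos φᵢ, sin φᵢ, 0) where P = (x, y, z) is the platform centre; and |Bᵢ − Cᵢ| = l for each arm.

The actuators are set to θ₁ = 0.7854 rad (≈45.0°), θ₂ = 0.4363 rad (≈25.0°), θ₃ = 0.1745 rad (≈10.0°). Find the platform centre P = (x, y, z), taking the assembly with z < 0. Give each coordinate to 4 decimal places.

(-0.0507, -0.0201, -0.2176)

φ1=0.0°: virtual centre (0.3414, 0.0000, -0.1414), radius l
S2 = (0.3813·cos120.0°, 0.3813·sin120.0°, -0.0845) = (-0.1906, 0.3302, -0.0845)
φ3=240.0°: virtual centre (-0.1985, -0.3438, -0.0347), radius l
|S₂|²−|S₁|² = 0.0159;  |S₃|²−|S₁|² = 0.0222
[-1.0641 0.6604 0.1138]·P = 0.0159;  [-1.0798 -0.6876 0.2134]·P = 0.0222
det = 1.4447;  x = -0.0177+0.1517z,  y = -0.0045+0.0721z
into |P−S₁|² = l²: 1.0282z² + 0.1732z + -0.0110 = 0;  Δ = 0.0752;  z = -0.2176 or 0.0491 → z<0 root = -0.2176
x = -0.0507, y = -0.0201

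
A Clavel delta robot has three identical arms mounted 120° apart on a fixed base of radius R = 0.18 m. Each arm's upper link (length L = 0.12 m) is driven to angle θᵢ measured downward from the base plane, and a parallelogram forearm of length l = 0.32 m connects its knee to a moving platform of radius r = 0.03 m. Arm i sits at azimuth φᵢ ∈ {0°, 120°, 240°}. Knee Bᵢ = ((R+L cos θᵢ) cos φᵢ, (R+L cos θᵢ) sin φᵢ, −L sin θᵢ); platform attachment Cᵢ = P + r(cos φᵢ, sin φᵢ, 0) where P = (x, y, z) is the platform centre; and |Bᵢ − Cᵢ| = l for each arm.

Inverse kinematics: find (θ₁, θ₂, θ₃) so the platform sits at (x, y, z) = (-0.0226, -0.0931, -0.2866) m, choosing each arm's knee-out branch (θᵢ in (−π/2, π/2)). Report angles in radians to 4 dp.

θ₁ = 0.9601, θ₂ = 1.2215, θ₃ = 0.1748

rotate P by −φ1: (-0.0226, -0.0931, -0.2866)
  e−x'=0.1726;  (l²−L²−(e−x')²−y'²−z²)/2L = -0.1358
  √(A²+B²)=0.3346;  θ1 = -1.0287+1.9888 ≈ 0.9601
rotate P by −φ2: (-0.0693, 0.0661, -0.2866)
  e−x'=0.2193;  (l²−L²−(e−x')²−y'²−z²)/2L = -0.1942
  θ2 = atan2(B,A) + arccos(C/0.3609) = 1.2215
rotate P by −φ3: (0.0919, 0.0270, -0.2866)
  e−x'=0.0581;  (l²−L²−(e−x')²−y'²−z²)/2L = 0.0073
  γ=atan2(-0.2866,0.0581)=-1.3709;  ψ=arccos(0.0251)=1.5457;  θ3=γ+ψ≈0.1748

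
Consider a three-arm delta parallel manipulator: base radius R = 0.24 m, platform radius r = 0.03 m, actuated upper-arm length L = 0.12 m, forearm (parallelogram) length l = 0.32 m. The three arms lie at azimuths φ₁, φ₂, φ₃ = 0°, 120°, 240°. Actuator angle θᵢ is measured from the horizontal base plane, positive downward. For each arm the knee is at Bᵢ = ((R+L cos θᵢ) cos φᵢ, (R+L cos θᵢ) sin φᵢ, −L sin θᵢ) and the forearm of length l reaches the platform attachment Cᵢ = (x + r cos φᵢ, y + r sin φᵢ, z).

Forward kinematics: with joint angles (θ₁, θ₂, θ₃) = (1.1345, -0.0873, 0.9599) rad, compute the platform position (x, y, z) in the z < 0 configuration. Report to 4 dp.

arm 1 at φ=0.0°: (R−r)+L cos θ1 = 0.2607;  centre 1 = (0.2607, 0.0000, -0.1088)
centre 2 = (0.3295·cos120.0°, 0.3295·sin120.0°, 0.0105) = (-0.1648, 0.2854, 0.0105)
arm 3 at φ=240.0°: (R−r)+L cos θ3 = 0.2788;  centre 3 = (-0.1394, -0.2415, -0.0983)
subtract pairs → two planes through P
[-0.8510 0.5708 0.2384]·P = 0.0289;  [-0.8003 -0.4830 0.0209]·P = 0.0076
Cramer: x(z) = -0.0211+0.1465z;  y(z) = 0.0192-0.1994z
into |P−centre ₁|² = l²: 1.0612z² + 0.1273z + -0.0108 = 0;  Δ = 0.0620;  z = -0.1773 or 0.0573 → z<0 root = -0.1773
x = -0.0471, y = 0.0545

(-0.0471, 0.0545, -0.1773)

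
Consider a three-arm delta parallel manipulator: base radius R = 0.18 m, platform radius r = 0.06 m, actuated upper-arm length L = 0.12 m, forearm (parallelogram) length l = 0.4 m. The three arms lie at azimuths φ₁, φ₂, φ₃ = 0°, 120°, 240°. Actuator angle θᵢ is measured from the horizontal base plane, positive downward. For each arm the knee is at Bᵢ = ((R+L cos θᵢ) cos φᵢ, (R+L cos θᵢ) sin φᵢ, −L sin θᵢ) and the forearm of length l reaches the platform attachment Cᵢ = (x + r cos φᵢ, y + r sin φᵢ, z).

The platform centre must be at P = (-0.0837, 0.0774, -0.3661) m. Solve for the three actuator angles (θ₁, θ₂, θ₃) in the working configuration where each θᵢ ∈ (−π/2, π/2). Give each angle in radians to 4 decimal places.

rotate P by −φ1: (-0.0837, 0.0774, -0.3661)
  A cos θ + B sin θ = C:  0.2037·cos θ + -0.3661·sin θ = -0.1496
  γ=atan2(-0.3661,0.2037)=-1.0630;  ψ=arccos(-0.3572)=1.9360;  θ1=γ+ψ≈0.8730
rotate P by −φ2: (0.1089, 0.0338, -0.3661)
  e−x'=0.0111;  (l²−L²−(e−x')²−y'²−z²)/2L = 0.0429
  θ2 = atan2(B,A) + arccos(C/0.3663) = -0.0871
φ3=240.0° → target in arm frame (-0.0252, -0.1112)
  e−x'=0.1452;  (l²−L²−(e−x')²−y'²−z²)/2L = -0.0911
  √(A²+B²)=0.3938;  θ3 = -1.1933+1.8043 ≈ 0.6110

θ₁ = 0.8730, θ₂ = -0.0871, θ₃ = 0.6110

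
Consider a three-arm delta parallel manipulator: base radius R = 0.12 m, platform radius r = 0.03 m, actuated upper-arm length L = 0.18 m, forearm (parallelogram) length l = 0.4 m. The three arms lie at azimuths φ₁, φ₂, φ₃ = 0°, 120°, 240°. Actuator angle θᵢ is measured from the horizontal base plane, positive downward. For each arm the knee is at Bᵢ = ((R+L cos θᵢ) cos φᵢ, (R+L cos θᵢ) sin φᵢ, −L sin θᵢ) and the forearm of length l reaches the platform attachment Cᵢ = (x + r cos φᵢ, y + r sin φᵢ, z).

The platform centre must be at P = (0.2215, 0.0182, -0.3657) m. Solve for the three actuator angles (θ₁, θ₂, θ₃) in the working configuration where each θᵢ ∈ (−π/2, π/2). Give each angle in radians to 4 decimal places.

φ1=0.0° → target in arm frame (0.2215, 0.0182)
  e−x'=-0.1315;  (l²−L²−(e−x')²−y'²−z²)/2L = -0.0660
  √(A²+B²)=0.3886;  θ1 = -1.9160+1.7415 ≈ -0.1745
rotate P by −φ2: (-0.0950, -0.2009, -0.3657)
  A=0.1850, B=-0.3657, C=(l²−L²−A²−y'²−z²)/(2L)=-0.2242
  √(A²+B²)=0.4098;  θ2 = -1.1025+2.1498 ≈ 1.0473
rotate P by −φ3: (-0.1265, 0.1827, -0.3657)
  A=0.2165, B=-0.3657, C=(l²−L²−A²−y'²−z²)/(2L)=-0.2400
  √(A²+B²)=0.4250;  θ3 = -1.0362+2.1709 ≈ 1.1347

θ₁ = -0.1745, θ₂ = 1.0473, θ₃ = 1.1347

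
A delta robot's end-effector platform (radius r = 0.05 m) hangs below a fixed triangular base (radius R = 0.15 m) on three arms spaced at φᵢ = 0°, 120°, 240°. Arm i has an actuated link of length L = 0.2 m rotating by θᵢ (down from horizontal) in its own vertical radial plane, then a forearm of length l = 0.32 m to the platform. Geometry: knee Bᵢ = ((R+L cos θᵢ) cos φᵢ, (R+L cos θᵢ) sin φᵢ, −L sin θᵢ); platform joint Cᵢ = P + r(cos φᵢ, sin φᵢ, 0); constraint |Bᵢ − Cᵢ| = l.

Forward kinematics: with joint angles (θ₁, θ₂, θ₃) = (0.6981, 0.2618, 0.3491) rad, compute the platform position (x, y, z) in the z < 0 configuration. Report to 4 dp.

(-0.0493, 0.0085, -0.2326)

arm 1 at φ=0.0°: ρ1 = 0.2532;  centre 1 = (0.2532, 0.0000, -0.1286)
φ2=120.0°: virtual centre (-0.1466, 0.2539, -0.0518), radius l
φ3=240.0°: virtual centre (-0.1440, -0.2494, -0.0684), radius l
|centre ₂|²−|centre ₁|² = 0.0080;  |centre ₃|²−|centre ₁|² = 0.0069
[-0.7996 0.5078 0.1536]·P = 0.0080;  [-0.7944 -0.4987 0.1203]·P = 0.0069
det = 0.8022;  x = -0.0094+0.1716z,  y = 0.0010+-0.0322z
sphere 1 gives Az²+Bz+C=0 with A=1.0305, B=0.1669, C=-0.0169;  B²−4AC=0.0976;  roots -0.2326, 0.0706;  negative root z = -0.2326
x = -0.0493, y = 0.0085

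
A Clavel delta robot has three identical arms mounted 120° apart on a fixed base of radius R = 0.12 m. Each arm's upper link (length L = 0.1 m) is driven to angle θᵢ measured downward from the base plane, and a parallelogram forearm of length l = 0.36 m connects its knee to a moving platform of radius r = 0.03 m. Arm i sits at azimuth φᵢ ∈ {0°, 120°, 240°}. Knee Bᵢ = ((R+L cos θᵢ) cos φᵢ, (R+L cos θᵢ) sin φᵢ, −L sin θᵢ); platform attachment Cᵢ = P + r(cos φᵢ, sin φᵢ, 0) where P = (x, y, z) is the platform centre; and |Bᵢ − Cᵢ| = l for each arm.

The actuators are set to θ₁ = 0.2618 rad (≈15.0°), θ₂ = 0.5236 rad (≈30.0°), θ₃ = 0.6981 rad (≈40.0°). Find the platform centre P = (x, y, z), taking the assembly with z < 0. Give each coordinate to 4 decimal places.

O1 = (0.1866·cos0.0°, 0.1866·sin0.0°, -0.0259) = (0.1866, 0.0000, -0.0259)
O2 = (0.1766·cos120.0°, 0.1766·sin120.0°, -0.0500) = (-0.0883, 0.1529, -0.0500)
O3 = (0.1666·cos240.0°, 0.1666·sin240.0°, -0.0643) = (-0.0833, -0.1443, -0.0643)
eliminate P² terms by subtracting sphere 1 from 2 and 3
plane₁₂: -0.5498x+0.3059y+-0.0482z = -0.0018
Cramer: x(z) = 0.0050-0.1155z;  y(z) = 0.0031-0.0500z
quadratic in z: (1.0158)z²+(0.0934)z+(-0.0959)=0, √Δ=0.6313 → z ∈ {-0.3567, 0.2648}; z = -0.3567 (taking z<0)
x = 0.0462, y = 0.0209

(0.0462, 0.0209, -0.3567)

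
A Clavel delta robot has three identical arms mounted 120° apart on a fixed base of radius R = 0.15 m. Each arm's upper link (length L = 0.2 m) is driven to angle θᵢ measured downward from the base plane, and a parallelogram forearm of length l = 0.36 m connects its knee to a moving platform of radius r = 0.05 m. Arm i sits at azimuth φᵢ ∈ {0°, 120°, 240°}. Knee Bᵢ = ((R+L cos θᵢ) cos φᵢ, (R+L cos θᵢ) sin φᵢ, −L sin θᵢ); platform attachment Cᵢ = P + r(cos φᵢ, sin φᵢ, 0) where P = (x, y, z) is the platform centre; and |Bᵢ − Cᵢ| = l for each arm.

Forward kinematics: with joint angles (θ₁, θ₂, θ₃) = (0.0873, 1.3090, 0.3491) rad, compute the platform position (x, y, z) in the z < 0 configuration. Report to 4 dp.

(0.1221, -0.1529, -0.2910)

φ1=0.0°: virtual centre (0.2992, 0.0000, -0.0174), radius l
arm 2 at φ=120.0°: ρ2 = 0.1518;  centre 2 = (-0.0759, 0.1314, -0.1932)
arm 3 at φ=240.0°: ρ3 = 0.2879;  centre 3 = (-0.1440, -0.2494, -0.0684)
subtract pairs → two planes through P
plane₁₂: -0.7502x+0.2629y+-0.3515z = -0.0295
Cramer: x(z) = 0.0252-0.3329z;  y(z) = -0.0403+0.3872z
sphere 1 gives Az²+Bz+C=0 with A=1.2607, B=0.1861, C=-0.0526;  B²−4AC=0.2998;  roots -0.2910, 0.1433;  negative root z = -0.2910
x = 0.1221, y = -0.1529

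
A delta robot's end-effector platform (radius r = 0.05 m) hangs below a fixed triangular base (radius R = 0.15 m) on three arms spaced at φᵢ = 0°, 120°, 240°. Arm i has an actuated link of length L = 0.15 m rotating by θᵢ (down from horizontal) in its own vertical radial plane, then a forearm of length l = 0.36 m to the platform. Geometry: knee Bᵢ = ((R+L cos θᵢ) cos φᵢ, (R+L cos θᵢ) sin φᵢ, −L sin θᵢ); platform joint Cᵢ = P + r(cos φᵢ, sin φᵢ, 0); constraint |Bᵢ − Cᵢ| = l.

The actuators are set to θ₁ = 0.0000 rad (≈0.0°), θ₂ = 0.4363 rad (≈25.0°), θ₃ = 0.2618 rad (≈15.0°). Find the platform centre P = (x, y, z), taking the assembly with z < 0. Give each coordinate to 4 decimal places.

(0.0434, -0.0200, -0.2941)

O1 = (0.2500·cos0.0°, 0.2500·sin0.0°, 0.0000) = (0.2500, 0.0000, 0.0000)
arm 2 at φ=120.0°: e+L cos θ2 = 0.2359;  O2 = (-0.1180, 0.2043, -0.0634)
arm 3 at φ=240.0°: e+L cos θ3 = 0.2449;  O3 = (-0.1224, -0.2121, -0.0388)
eliminate P² terms by subtracting sphere 1 from 2 and 3
[-0.7359 0.4087 -0.1268]·P = -0.0028;  [-0.7449 -0.4242 -0.0776]·P = -0.0010
det = 0.6166;  x = 0.0026+-0.1387z,  y = -0.0022+0.0605z
quadratic in z: (1.0229)z²+(0.0684)z+(-0.0684)=0, √Δ=0.5334 → z ∈ {-0.2941, 0.2273}; z = -0.2941 (taking z<0)
x = 0.0434, y = -0.0200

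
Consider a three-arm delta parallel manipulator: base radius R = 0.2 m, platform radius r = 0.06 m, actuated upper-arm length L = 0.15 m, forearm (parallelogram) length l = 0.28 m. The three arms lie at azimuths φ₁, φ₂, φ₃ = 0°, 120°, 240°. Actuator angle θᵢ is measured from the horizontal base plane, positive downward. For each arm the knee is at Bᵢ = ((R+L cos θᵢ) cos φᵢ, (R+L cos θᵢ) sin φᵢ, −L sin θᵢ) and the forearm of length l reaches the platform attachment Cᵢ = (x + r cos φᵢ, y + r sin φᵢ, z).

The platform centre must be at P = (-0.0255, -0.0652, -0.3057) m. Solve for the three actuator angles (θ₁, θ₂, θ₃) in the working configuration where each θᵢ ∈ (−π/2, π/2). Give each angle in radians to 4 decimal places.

rotate P by −φ1: (-0.0255, -0.0652, -0.3057)
  A cos θ + B sin θ = C:  0.1655·cos θ + -0.3057·sin θ = -0.2306
  θ1 = atan2(B,A) + arccos(C/0.3476) = 1.2217
arm 2 (φ=120.0°): x'=-0.0437, y'=0.0547
  A cos θ + B sin θ = C:  0.1837·cos θ + -0.3057·sin θ = -0.2476
  √(A²+B²)=0.3567;  θ2 = -1.0297+2.3383 ≈ 1.3087
rotate P by −φ3: (0.0692, 0.0105, -0.3057)
  e−x'=0.0708;  (l²−L²−(e−x')²−y'²−z²)/2L = -0.1422
  γ=atan2(-0.3057,0.0708)=-1.3433;  ψ=arccos(-0.4533)=2.0413;  θ3=γ+ψ≈0.6980

θ₁ = 1.2217, θ₂ = 1.3087, θ₃ = 0.6980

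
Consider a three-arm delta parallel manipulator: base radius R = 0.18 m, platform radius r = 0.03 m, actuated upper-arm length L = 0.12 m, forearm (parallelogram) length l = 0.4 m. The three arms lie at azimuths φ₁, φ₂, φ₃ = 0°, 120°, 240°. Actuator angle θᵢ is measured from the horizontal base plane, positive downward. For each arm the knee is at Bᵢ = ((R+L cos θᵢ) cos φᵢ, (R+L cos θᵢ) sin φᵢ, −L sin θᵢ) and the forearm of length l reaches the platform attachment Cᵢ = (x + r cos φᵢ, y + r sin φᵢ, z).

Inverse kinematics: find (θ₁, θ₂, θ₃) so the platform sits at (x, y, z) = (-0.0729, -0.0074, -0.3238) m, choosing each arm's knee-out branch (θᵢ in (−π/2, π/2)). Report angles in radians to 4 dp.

θ₁ = 0.6983, θ₂ = 0.0874, θ₃ = -0.0004

rotate P by −φ1: (-0.0729, -0.0074, -0.3238)
  e−x'=0.2229;  (l²−L²−(e−x')²−y'²−z²)/2L = -0.0374
  √(A²+B²)=0.3931;  θ1 = -0.9679+1.6662 ≈ 0.6983
arm 2 (φ=120.0°): x'=0.0300, y'=0.0668
  A cos θ + B sin θ = C:  0.1200·cos θ + -0.3238·sin θ = 0.0912
  γ=atan2(-0.3238,0.1200)=-1.2160;  ψ=arccos(0.2642)=1.3034;  θ2=γ+ψ≈0.0874
rotate P by −φ3: (0.0429, -0.0594, -0.3238)
  A=0.1071, B=-0.3238, C=(l²−L²−A²−y'²−z²)/(2L)=0.1073
  θ3 = atan2(B,A) + arccos(C/0.3411) = -0.0004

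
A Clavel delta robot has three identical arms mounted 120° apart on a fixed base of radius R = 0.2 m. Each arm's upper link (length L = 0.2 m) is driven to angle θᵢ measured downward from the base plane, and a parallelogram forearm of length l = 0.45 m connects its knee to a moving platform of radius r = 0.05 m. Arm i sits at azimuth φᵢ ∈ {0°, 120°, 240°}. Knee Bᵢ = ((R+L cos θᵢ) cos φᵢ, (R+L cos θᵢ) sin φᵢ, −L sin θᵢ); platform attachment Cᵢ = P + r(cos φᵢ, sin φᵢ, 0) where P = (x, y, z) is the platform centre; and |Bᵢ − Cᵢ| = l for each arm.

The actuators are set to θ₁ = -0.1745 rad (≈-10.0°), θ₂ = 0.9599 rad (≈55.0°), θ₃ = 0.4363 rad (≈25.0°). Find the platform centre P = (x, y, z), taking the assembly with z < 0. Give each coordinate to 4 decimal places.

S1 = (0.3470·cos0.0°, 0.3470·sin0.0°, 0.0347) = (0.3470, 0.0000, 0.0347)
S2 = (0.2647·cos120.0°, 0.2647·sin120.0°, -0.1638) = (-0.1324, 0.2293, -0.1638)
arm 3 at φ=240.0°: e+L cos θ3 = 0.3313;  S3 = (-0.1656, -0.2869, -0.0845)
eliminate P² terms by subtracting sphere 1 from 2 and 3
plane₁₂: -0.9586x+0.4585y+-0.3971z = -0.0247
Cramer: x(z) = 0.0160-0.3305z;  y(z) = -0.0204+0.1750z
quadratic in z: (1.1399)z²+(0.1422)z+(-0.0913)=0, √Δ=0.6608 → z ∈ {-0.3523, 0.2275}; z = -0.3523 (taking z<0)
x = 0.1324, y = -0.0820

(0.1324, -0.0820, -0.3523)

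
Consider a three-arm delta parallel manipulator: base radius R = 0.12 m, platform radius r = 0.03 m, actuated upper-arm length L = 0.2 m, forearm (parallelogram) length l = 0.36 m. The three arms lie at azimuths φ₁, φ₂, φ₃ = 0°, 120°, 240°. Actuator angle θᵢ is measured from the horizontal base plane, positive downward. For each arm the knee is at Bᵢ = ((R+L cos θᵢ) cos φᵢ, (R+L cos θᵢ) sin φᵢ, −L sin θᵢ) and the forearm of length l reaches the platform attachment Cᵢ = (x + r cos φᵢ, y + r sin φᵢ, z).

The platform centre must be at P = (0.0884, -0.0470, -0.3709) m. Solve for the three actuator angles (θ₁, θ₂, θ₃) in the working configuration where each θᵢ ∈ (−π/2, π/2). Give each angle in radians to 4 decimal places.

rotate P by −φ1: (0.0884, -0.0470, -0.3709)
  A=0.0016, B=-0.3709, C=(l²−L²−A²−y'²−z²)/(2L)=-0.1254
  γ=atan2(-0.3709,0.0016)=-1.5665;  ψ=arccos(-0.3382)=1.9158;  θ1=γ+ψ≈0.3493
φ2=120.0° → target in arm frame (-0.0849, -0.0531)
  A cos θ + B sin θ = C:  0.1749·cos θ + -0.3709·sin θ = -0.2034
  θ2 = atan2(B,A) + arccos(C/0.4101) = 0.9597
rotate P by −φ3: (-0.0035, 0.1001, -0.3709)
  A=0.0935, B=-0.3709, C=(l²−L²−A²−y'²−z²)/(2L)=-0.1668
  γ=atan2(-0.3709,0.0935)=-1.3239;  ψ=arccos(-0.4361)=2.0220;  θ3=γ+ψ≈0.6982

θ₁ = 0.3493, θ₂ = 0.9597, θ₃ = 0.6982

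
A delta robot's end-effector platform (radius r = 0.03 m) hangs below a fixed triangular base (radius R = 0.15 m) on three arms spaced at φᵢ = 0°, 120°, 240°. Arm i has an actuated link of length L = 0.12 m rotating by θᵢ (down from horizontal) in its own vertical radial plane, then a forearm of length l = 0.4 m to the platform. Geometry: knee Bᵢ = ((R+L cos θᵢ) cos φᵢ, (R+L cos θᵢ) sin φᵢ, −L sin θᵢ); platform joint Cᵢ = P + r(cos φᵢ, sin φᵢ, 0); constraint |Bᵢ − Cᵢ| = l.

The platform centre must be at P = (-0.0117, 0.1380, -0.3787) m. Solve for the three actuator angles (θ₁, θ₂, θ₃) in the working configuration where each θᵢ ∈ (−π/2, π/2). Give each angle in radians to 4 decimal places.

rotate P by −φ1: (-0.0117, 0.1380, -0.3787)
  e−x'=0.1317;  (l²−L²−(e−x')²−y'²−z²)/2L = -0.1425
  γ=atan2(-0.3787,0.1317)=-1.2361;  ψ=arccos(-0.3554)=1.9342;  θ1=γ+ψ≈0.6981
φ2=120.0° → target in arm frame (0.1254, -0.0589)
  e−x'=-0.0054;  (l²−L²−(e−x')²−y'²−z²)/2L = -0.0054
  θ2 = atan2(B,A) + arccos(C/0.3787) = 0.0002
φ3=240.0° → target in arm frame (-0.1137, -0.0791)
  A=0.2337, B=-0.3787, C=(l²−L²−A²−y'²−z²)/(2L)=-0.2445
  θ3 = atan2(B,A) + arccos(C/0.4450) = 1.1345

θ₁ = 0.6981, θ₂ = 0.0002, θ₃ = 1.1345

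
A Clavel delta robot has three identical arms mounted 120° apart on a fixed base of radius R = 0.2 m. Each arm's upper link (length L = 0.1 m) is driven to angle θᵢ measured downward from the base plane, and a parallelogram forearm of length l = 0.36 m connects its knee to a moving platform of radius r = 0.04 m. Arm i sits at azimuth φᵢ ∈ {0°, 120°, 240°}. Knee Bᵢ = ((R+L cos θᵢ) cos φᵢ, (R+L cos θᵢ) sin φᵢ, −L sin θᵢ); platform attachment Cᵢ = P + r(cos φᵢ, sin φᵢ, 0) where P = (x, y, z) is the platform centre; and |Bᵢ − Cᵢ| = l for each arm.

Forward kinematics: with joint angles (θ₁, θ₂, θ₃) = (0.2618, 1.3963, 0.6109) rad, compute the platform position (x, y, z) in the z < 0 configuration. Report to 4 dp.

(0.0735, -0.0720, -0.3274)

φ1=0.0°: virtual centre (0.2566, 0.0000, -0.0259), radius l
arm 2 at φ=120.0°: (R−r)+L cos θ2 = 0.1774;  centre 2 = (-0.0887, 0.1536, -0.0985)
centre 3 = (0.2419·cos240.0°, 0.2419·sin240.0°, -0.0574) = (-0.1210, -0.2095, -0.0574)
eliminate P² terms by subtracting sphere 1 from 2 and 3
[-0.6905 0.3072 -0.1452]·P = -0.0254;  [-0.7551 -0.4190 -0.0630]·P = -0.0047
det = 0.5213;  x = 0.0231+-0.1538z,  y = -0.0305+0.1269z
quadratic in z: (1.0398)z²+(0.1158)z+(-0.0735)=0, √Δ=0.5649 → z ∈ {-0.3274, 0.2160}; z = -0.3274 (taking z<0)
x = 0.0735, y = -0.0720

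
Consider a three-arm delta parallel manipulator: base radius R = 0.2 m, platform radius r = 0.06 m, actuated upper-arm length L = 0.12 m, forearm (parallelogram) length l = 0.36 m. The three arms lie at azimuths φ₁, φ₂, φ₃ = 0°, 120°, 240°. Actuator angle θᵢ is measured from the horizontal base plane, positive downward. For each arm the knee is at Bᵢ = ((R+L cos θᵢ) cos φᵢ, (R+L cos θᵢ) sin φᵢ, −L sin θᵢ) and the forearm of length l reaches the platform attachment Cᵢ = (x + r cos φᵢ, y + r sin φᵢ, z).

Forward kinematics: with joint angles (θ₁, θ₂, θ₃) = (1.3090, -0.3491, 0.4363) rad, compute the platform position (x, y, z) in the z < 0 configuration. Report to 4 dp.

O1 = (0.1711·cos0.0°, 0.1711·sin0.0°, -0.1159) = (0.1711, 0.0000, -0.1159)
O2 = (0.2528·cos120.0°, 0.2528·sin120.0°, 0.0410) = (-0.1264, 0.2189, 0.0410)
φ3=240.0°: virtual centre (-0.1244, -0.2154, -0.0507), radius l
|O₂|²−|O₁|² = 0.0229;  |O₃|²−|O₁|² = 0.0218
linear system: -0.5949x+0.4378y = 0.0229−0.3139z; -0.5909x+-0.4309y = 0.0218−0.1304z
Cramer: x(z) = -0.0376+0.3735z;  y(z) = 0.0011-0.2095z
sphere 1 gives Az²+Bz+C=0 with A=1.1834, B=0.0755, C=-0.0726;  B²−4AC=0.3494;  roots -0.2816, 0.2179;  negative root z = -0.2816
x = -0.1428, y = 0.0601

(-0.1428, 0.0601, -0.2816)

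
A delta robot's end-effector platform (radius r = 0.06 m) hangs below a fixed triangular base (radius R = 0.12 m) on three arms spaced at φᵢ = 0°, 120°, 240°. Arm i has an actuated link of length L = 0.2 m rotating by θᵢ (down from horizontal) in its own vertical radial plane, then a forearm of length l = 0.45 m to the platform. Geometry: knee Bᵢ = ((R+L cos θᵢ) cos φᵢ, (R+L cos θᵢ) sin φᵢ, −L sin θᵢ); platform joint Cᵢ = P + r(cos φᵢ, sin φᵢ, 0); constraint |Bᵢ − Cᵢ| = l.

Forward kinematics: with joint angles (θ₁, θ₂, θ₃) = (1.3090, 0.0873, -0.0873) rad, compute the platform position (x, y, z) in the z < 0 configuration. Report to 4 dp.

φ1=0.0°: virtual centre (0.1118, 0.0000, -0.1932), radius l
O2 = (0.2592·cos120.0°, 0.2592·sin120.0°, -0.0174) = (-0.1296, 0.2245, -0.0174)
φ3=240.0°: virtual centre (-0.1296, -0.2245, 0.0174), radius l
|O₂|²−|O₁|² = 0.0177;  |O₃|²−|O₁|² = 0.0177
plane₁₂: -0.4828x+0.4490y+0.3515z = 0.0177
det = 0.4335;  x = -0.0367+0.8003z,  y = 0.0000+0.0777z
sphere 1 gives Az²+Bz+C=0 with A=1.6466, B=0.1488, C=-0.1432;  B²−4AC=0.9650;  roots -0.3435, 0.2531;  negative root z = -0.3435
x = -0.3116, y = -0.0267

(-0.3116, -0.0267, -0.3435)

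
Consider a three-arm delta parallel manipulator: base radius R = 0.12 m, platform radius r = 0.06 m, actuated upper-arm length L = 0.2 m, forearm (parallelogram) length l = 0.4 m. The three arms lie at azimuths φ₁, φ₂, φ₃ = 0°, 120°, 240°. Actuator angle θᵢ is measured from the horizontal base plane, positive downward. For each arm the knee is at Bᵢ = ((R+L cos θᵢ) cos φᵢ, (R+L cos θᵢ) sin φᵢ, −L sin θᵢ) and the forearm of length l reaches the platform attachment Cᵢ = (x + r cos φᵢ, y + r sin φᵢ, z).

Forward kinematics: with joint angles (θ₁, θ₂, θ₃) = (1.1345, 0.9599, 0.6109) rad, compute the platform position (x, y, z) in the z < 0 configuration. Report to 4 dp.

O1 = (0.1445·cos0.0°, 0.1445·sin0.0°, -0.1813) = (0.1445, 0.0000, -0.1813)
φ2=120.0°: virtual centre (-0.0874, 0.1513, -0.1638), radius l
arm 3 at φ=240.0°: ρ3 = 0.2238;  O3 = (-0.1119, -0.1938, -0.1147)
|O₂|²−|O₁|² = 0.0036;  |O₃|²−|O₁|² = 0.0095
linear system: -0.4638x+0.3026y = 0.0036−0.0349z; -0.5129x+-0.3877y = 0.0095−0.1331z
Cramer: x(z) = -0.0128+0.1606z;  y(z) = -0.0076+0.1308z
into |P−O₁|² = l²: 1.0429z² + 0.3100z + -0.1023 = 0;  Δ = 0.5230;  z = -0.4954 or 0.1981 → z<0 root = -0.4954
x = -0.0923, y = -0.0724

(-0.0923, -0.0724, -0.4954)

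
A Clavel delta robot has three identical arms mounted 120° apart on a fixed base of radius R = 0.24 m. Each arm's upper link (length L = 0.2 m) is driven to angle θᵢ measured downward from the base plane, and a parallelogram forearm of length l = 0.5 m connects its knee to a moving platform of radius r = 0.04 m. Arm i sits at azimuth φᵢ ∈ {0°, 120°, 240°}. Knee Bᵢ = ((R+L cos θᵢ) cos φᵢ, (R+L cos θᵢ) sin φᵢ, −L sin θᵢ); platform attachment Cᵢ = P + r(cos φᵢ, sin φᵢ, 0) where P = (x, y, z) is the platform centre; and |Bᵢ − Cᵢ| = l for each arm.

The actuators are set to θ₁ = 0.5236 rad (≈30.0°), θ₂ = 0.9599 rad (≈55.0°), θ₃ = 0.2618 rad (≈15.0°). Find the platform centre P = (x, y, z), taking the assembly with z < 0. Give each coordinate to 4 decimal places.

arm 1 at φ=0.0°: ρ1 = 0.3732;  centre 1 = (0.3732, 0.0000, -0.1000)
φ2=120.0°: virtual centre (-0.1574, 0.2726, -0.1638), radius l
φ3=240.0°: virtual centre (-0.1966, -0.3405, -0.0518), radius l
subtract pairs → two planes through P
linear system: -1.0611x+0.5451y = -0.0234−-0.1277z; -1.1396x+-0.6810y = 0.0080−0.0965z
det = 1.3439;  x = 0.0086+-0.0256z,  y = -0.0261+0.1844z
quadratic in z: (1.0347)z²+(0.2090)z+(-0.1064)=0, √Δ=0.6957 → z ∈ {-0.4372, 0.2352}; z = -0.4372 (taking z<0)
x = 0.0198, y = -0.1068

(0.0198, -0.1068, -0.4372)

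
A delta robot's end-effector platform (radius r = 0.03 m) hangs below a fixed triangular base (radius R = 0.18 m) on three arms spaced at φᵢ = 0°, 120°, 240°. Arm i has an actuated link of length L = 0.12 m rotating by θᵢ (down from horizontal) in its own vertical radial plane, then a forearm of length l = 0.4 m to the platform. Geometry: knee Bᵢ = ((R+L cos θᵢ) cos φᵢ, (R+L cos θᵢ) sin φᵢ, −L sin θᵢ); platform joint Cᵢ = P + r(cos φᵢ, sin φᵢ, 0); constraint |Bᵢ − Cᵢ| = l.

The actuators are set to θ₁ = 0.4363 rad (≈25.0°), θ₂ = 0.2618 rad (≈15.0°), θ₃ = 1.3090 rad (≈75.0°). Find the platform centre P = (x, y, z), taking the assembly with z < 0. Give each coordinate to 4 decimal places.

(0.0488, 0.1193, -0.3696)

φ1=0.0°: virtual centre (0.2588, 0.0000, -0.0507), radius l
φ2=120.0°: virtual centre (-0.1330, 0.2303, -0.0311), radius l
φ3=240.0°: virtual centre (-0.0905, -0.1568, -0.1159), radius l
eliminate P² terms by subtracting sphere 1 from 2 and 3
[-0.7834 0.4606 0.0393]·P = 0.0021;  [-0.6986 -0.3136 -0.1304]·P = -0.0233
det = 0.5674;  x = 0.0177+-0.0841z,  y = 0.0348+-0.2284z
sphere 1 gives Az²+Bz+C=0 with A=1.0593, B=0.1261, C=-0.0981;  B²−4AC=0.4316;  roots -0.3696, 0.2506;  negative root z = -0.3696
x = 0.0488, y = 0.1193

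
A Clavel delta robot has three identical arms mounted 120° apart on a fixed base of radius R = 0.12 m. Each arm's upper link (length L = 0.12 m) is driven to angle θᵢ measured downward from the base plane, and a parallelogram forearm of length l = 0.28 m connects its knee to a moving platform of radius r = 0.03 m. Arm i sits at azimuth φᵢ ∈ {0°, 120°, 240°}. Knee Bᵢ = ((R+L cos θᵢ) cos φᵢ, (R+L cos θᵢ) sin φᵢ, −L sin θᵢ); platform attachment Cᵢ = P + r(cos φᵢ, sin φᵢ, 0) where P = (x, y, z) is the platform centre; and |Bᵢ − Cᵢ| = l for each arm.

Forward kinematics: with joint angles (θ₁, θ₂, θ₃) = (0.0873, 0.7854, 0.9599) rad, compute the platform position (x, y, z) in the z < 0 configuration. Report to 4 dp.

arm 1 at φ=0.0°: e+L cos θ1 = 0.2095;  O1 = (0.2095, 0.0000, -0.0105)
arm 2 at φ=120.0°: e+L cos θ2 = 0.1749;  O2 = (-0.0874, 0.1514, -0.0849)
arm 3 at φ=240.0°: e+L cos θ3 = 0.1588;  O3 = (-0.0794, -0.1376, -0.0983)
|O₂|²−|O₁|² = -0.0062;  |O₃|²−|O₁|² = -0.0091
plane₁₂: -0.5939x+0.3029y+-0.1488z = -0.0062
det = 0.3384;  x = 0.0132+-0.2782z,  y = 0.0054+-0.0542z
quadratic in z: (1.0803)z²+(0.1295)z+(-0.0397)=0, √Δ=0.4341 → z ∈ {-0.2609, 0.1410}; z = -0.2609 (taking z<0)
x = 0.0858, y = 0.0195

(0.0858, 0.0195, -0.2609)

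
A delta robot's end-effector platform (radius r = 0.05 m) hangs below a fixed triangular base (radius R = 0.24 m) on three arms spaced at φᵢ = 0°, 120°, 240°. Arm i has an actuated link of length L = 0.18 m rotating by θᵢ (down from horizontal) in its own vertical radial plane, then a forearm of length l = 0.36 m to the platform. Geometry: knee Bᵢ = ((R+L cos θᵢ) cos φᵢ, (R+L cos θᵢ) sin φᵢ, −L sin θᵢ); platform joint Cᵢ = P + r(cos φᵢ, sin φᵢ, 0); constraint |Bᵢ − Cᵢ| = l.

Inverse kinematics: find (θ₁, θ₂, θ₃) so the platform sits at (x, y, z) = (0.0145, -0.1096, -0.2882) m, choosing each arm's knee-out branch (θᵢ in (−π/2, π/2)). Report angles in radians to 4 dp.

θ₁ = 0.7853, θ₂ = 1.3091, θ₃ = 0.3491

rotate P by −φ1: (0.0145, -0.1096, -0.2882)
  A=0.1755, B=-0.2882, C=(l²−L²−A²−y'²−z²)/(2L)=-0.0796
  θ1 = atan2(B,A) + arccos(C/0.3374) = 0.7853
rotate P by −φ2: (-0.1022, 0.0422, -0.2882)
  A=0.2922, B=-0.2882, C=(l²−L²−A²−y'²−z²)/(2L)=-0.2028
  √(A²+B²)=0.4104;  θ2 = -0.7786+2.0876 ≈ 1.3091
rotate P by −φ3: (0.0877, 0.0674, -0.2882)
  A=0.1023, B=-0.2882, C=(l²−L²−A²−y'²−z²)/(2L)=-0.0024
  θ3 = atan2(B,A) + arccos(C/0.3058) = 0.3491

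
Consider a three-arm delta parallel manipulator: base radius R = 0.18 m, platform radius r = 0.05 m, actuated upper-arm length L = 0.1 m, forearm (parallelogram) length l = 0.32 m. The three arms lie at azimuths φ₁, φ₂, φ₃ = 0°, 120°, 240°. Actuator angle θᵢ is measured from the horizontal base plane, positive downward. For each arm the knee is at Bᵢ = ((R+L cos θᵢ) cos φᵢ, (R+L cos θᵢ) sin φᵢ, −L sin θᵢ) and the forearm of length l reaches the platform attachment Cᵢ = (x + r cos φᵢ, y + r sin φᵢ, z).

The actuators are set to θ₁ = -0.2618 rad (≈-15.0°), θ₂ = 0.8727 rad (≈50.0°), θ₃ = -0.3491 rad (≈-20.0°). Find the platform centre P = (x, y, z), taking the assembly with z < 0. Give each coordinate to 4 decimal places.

(0.0416, -0.0804, -0.2225)

φ1=0.0°: virtual centre (0.2266, 0.0000, 0.0259), radius l
arm 2 at φ=120.0°: e+L cos θ2 = 0.1943;  S2 = (-0.0971, 0.1682, -0.0766)
arm 3 at φ=240.0°: e+L cos θ3 = 0.2240;  S3 = (-0.1120, -0.1940, 0.0342)
|S₂|²−|S₁|² = -0.0084;  |S₃|²−|S₁|² = -0.0007
linear system: -0.6475x+0.3365y = -0.0084−-0.2050z; -0.6772x+-0.3879y = -0.0007−0.0166z
det = 0.4790;  x = 0.0073+-0.1543z,  y = -0.0110+0.3123z
quadratic in z: (1.1213)z²+(0.0091)z+(-0.0535)=0, √Δ=0.4900 → z ∈ {-0.2225, 0.2145}; z = -0.2225 (taking z<0)
x = 0.0416, y = -0.0804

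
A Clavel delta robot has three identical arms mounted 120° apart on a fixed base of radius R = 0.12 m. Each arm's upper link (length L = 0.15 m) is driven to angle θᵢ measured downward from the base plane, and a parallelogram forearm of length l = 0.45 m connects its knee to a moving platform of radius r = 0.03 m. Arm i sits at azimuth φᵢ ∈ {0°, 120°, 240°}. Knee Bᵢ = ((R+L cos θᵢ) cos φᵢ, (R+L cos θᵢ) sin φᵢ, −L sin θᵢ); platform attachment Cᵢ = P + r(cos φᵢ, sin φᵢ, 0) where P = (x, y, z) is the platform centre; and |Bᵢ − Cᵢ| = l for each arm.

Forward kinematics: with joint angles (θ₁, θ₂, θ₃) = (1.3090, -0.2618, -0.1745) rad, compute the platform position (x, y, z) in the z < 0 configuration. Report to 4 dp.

(-0.2792, 0.0108, -0.3343)

φ1=0.0°: virtual centre (0.1288, 0.0000, -0.1449), radius l
φ2=120.0°: virtual centre (-0.1174, 0.2034, 0.0388), radius l
O3 = (0.2377·cos240.0°, 0.2377·sin240.0°, 0.0260) = (-0.1189, -0.2059, 0.0260)
|O₂|²−|O₁|² = 0.0191;  |O₃|²−|O₁|² = 0.0196
plane₁₂: -0.4925x+0.4068y+0.3674z = 0.0191
det = 0.4043;  x = -0.0392+0.7181z,  y = -0.0005+-0.0337z
quadratic in z: (1.5169)z²+(0.0485)z+(-0.1533)=0, √Δ=0.9656 → z ∈ {-0.3343, 0.3023}; z = -0.3343 (taking z<0)
x = -0.2792, y = 0.0108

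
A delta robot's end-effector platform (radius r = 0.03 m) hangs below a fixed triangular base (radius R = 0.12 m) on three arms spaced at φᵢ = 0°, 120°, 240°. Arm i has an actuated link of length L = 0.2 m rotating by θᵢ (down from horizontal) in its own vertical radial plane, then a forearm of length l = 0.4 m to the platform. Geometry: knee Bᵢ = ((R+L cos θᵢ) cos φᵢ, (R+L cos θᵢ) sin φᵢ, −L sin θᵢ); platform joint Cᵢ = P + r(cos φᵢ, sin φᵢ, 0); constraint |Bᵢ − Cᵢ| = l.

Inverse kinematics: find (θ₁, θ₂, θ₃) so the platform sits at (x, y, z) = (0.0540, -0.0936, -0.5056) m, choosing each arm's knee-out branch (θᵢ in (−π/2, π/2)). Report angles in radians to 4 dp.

rotate P by −φ1: (0.0540, -0.0936, -0.5056)
  A=0.0360, B=-0.5056, C=(l²−L²−A²−y'²−z²)/(2L)=-0.3642
  θ1 = atan2(B,A) + arccos(C/0.5069) = 0.8728
φ2=120.0° → target in arm frame (-0.1081, 0.0000)
  e−x'=0.1981;  (l²−L²−(e−x')²−y'²−z²)/2L = -0.4371
  √(A²+B²)=0.5430;  θ2 = -1.1974+2.5066 ≈ 1.3091
rotate P by −φ3: (0.0541, 0.0936, -0.5056)
  A cos θ + B sin θ = C:  0.0359·cos θ + -0.5056·sin θ = -0.3642
  γ=atan2(-0.5056,0.0359)=-1.4998;  ψ=arccos(-0.7185)=2.3724;  θ3=γ+ψ≈0.8726

θ₁ = 0.8728, θ₂ = 1.3091, θ₃ = 0.8726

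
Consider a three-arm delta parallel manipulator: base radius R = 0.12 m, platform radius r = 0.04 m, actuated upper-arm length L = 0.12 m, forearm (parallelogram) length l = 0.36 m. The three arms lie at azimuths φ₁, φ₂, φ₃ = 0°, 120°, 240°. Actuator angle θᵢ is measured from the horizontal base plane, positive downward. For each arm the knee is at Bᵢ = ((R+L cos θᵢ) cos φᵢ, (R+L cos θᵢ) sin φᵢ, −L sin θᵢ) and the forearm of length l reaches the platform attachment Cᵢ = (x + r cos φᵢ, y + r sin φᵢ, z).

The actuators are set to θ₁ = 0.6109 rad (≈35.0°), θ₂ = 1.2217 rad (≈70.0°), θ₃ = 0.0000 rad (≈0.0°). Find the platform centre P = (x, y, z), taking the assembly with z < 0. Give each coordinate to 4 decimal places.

(0.0106, -0.1631, -0.3424)

O1 = (0.1783·cos0.0°, 0.1783·sin0.0°, -0.0688) = (0.1783, 0.0000, -0.0688)
O2 = (0.1210·cos120.0°, 0.1210·sin120.0°, -0.1128) = (-0.0605, 0.1048, -0.1128)
O3 = (0.2000·cos240.0°, 0.2000·sin240.0°, 0.0000) = (-0.1000, -0.1732, 0.0000)
eliminate P² terms by subtracting sphere 1 from 2 and 3
plane₁₂: -0.4776x+0.2097y+-0.0879z = -0.0092
Cramer: x(z) = 0.0087-0.0056z;  y(z) = -0.0239+0.4064z
sphere 1 gives Az²+Bz+C=0 with A=1.1652, B=0.1201, C=-0.0955;  B²−4AC=0.4596;  roots -0.3424, 0.2394;  negative root z = -0.3424
x = 0.0106, y = -0.1631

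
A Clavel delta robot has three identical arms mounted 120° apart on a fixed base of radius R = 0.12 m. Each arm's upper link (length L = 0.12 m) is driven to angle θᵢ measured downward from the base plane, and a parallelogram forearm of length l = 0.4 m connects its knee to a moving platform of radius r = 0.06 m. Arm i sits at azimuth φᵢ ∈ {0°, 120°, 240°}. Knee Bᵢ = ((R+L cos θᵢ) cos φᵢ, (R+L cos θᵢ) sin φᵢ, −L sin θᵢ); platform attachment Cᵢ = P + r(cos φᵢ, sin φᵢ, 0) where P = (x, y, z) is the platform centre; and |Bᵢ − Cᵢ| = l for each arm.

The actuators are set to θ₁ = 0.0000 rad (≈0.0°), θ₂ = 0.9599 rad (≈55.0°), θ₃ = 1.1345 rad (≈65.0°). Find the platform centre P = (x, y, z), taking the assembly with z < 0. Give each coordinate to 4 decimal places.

centre 1 = (0.1800·cos0.0°, 0.1800·sin0.0°, 0.0000) = (0.1800, 0.0000, 0.0000)
φ2=120.0°: virtual centre (-0.0644, 0.1116, -0.0983), radius l
φ3=240.0°: virtual centre (-0.0554, -0.0959, -0.1088), radius l
subtract pairs → two planes through P
linear system: -0.4888x+0.2231y = -0.0061−-0.1966z; -0.4707x+-0.1918y = -0.0083−-0.2175z
det = 0.1988;  x = 0.0153+-0.4338z,  y = 0.0059+-0.0694z
quadratic in z: (1.1930)z²+(0.1421)z+(-0.1328)=0, √Δ=0.8087 → z ∈ {-0.3985, 0.2794}; z = -0.3985 (taking z<0)
x = 0.1881, y = 0.0336

(0.1881, 0.0336, -0.3985)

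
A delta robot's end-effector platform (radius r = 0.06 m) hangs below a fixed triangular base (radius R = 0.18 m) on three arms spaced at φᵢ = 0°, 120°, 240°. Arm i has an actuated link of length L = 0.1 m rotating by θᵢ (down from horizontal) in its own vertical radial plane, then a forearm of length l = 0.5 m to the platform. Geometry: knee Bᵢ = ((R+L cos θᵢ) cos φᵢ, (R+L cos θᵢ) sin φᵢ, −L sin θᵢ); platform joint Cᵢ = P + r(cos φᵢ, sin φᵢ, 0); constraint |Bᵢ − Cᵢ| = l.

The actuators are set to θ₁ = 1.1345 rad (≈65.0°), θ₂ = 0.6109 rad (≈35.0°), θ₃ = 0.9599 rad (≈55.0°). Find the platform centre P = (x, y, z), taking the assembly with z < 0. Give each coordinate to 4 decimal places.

φ1=0.0°: virtual centre (0.1623, 0.0000, -0.0906), radius l
φ2=120.0°: virtual centre (-0.1010, 0.1749, -0.0574), radius l
centre 3 = (0.1774·cos240.0°, 0.1774·sin240.0°, -0.0819) = (-0.0887, -0.1536, -0.0819)
subtract pairs → two planes through P
linear system: -0.5264x+0.3497y = 0.0095−0.0665z; -0.5019x+-0.3072y = 0.0036−0.0174z
Cramer: x(z) = -0.0124+0.0787z;  y(z) = 0.0085-0.0718z
into |P−centre ₁|² = l²: 1.0114z² + 0.1525z + -0.2112 = 0;  Δ = 0.8777;  z = -0.5386 or 0.3877 → z<0 root = -0.5386
x = -0.0548, y = 0.0472

(-0.0548, 0.0472, -0.5386)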